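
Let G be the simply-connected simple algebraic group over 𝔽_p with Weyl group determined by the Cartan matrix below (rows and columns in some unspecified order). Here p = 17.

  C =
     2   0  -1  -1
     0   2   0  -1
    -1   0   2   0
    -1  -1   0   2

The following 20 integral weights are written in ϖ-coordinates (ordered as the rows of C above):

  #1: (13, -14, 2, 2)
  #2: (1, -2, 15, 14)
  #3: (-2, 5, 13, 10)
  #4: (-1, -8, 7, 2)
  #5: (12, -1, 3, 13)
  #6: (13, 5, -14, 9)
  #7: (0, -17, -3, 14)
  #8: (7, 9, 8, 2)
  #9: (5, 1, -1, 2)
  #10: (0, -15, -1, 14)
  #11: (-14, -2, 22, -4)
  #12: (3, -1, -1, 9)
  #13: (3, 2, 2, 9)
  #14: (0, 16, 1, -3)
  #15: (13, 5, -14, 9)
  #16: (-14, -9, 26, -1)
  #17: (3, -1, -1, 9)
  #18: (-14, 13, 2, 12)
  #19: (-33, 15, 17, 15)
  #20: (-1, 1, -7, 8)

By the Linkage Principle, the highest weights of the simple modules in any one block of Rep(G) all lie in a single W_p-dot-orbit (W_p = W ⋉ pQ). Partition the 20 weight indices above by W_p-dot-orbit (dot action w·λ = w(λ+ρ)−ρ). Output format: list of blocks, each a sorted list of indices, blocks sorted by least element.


Root system A_4: the 4×4 matrix C matches after relabeling.

W_17-reps of the 20 weights in Ā_17 (same 4-coord order as C):

  λ_1+ρ ↦ (4, 0, 0, 10);  λ_2+ρ ↦ (1, 14, 0, 1);  λ_3+ρ ↦ (1, 7, 0, 3);  λ_4+ρ ↦ (4, 3, 4, 0);  λ_5+ρ ↦ (3, 4, 0, 0);  λ_6+ρ ↦ (1, 7, 0, 3);  λ_7+ρ ↦ (1, 14, 0, 1);  λ_8+ρ ↦ (4, 3, 4, 0);  λ_9+ρ ↦ (6, 2, 0, 3);  λ_10+ρ ↦ (1, 14, 0, 1);  λ_11+ρ ↦ (1, 7, 0, 3);  λ_12+ρ ↦ (4, 0, 0, 10);  λ_13+ρ ↦ (4, 0, 0, 10);  λ_14+ρ ↦ (1, 14, 0, 1);  λ_15+ρ ↦ (1, 7, 0, 3);  λ_16+ρ ↦ (4, 3, 4, 0);  λ_17+ρ ↦ (4, 0, 0, 10);  λ_18+ρ ↦ (3, 4, 0, 0);  λ_19+ρ ↦ (1, 14, 0, 1);  λ_20+ρ ↦ (6, 2, 0, 3)

Grouping the 20 weights by Ā_17-representative: 6 linkage classes.

[[1, 12, 13, 17], [2, 7, 10, 14, 19], [3, 6, 11, 15], [4, 8, 16], [5, 18], [9, 20]]


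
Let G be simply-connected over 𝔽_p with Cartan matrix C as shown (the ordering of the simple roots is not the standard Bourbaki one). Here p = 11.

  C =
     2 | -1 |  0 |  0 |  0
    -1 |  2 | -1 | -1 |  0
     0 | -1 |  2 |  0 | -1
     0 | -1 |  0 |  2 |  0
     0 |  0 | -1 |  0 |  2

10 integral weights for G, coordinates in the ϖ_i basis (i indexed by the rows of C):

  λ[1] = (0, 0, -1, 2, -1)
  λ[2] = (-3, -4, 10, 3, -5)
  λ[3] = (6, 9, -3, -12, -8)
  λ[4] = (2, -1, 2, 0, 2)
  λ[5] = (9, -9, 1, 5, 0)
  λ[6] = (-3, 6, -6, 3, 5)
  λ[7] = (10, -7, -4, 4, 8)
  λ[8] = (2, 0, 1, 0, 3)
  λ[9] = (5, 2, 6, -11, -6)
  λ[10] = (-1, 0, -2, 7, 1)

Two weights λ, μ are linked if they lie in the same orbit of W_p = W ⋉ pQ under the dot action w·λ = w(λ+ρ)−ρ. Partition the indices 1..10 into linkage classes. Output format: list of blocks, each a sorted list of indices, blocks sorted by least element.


Dynkin diagram of C (from the 8 off-diagonal −1 entries): D_5.

W_11-reps of the 10 weights in Ā_11 (same 5-coord order as C):

  λ_1+ρ ↦ (1, 1, 0, 3, 0)
  λ_2+ρ ↦ (3, 0, 1, 1, 3)
  λ_3+ρ ↦ (3, 0, 1, 1, 3)
  λ_4+ρ ↦ (3, 0, 1, 1, 3)
  λ_5+ρ ↦ (2, 0, 1, 2, 5)
  λ_6+ρ ↦ (1, 1, 0, 3, 0)
  λ_7+ρ ↦ (1, 1, 0, 3, 0)
  λ_8+ρ ↦ (3, 0, 1, 1, 3)
  λ_9+ρ ↦ (1, 1, 0, 3, 0)
  λ_10+ρ ↦ (0, 0, 1, 8, 1)

The 10 indices split into 4 linkage classes (same alcove rep ⇔ same W_11-dot-orbit):

[[1, 6, 7, 9], [2, 3, 4, 8], [5], [10]]


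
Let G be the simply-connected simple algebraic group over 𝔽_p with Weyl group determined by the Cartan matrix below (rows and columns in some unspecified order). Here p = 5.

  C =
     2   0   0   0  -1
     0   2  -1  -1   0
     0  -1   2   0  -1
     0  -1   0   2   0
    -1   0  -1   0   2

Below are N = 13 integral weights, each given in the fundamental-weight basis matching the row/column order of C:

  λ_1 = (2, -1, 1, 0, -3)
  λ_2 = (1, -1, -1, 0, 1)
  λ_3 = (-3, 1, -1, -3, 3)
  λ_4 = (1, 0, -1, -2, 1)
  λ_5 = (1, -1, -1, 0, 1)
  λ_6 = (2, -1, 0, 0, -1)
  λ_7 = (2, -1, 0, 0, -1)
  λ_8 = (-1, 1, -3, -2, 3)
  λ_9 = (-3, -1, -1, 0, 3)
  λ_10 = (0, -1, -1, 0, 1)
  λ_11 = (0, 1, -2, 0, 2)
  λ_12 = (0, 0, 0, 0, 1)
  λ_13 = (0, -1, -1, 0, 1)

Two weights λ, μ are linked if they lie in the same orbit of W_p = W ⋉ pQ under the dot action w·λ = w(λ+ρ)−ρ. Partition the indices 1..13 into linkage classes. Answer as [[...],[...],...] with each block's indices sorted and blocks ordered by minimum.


Cartan matrix: type A_5 (|W|=720); un-permuting the 5 rows.

W_5-reps of the 13 weights in Ā_5 (same 5-coord order as C):

    λ_1+ρ ↦ (1, 0, 0, 1, 2)
    λ_2+ρ ↦ (2, 0, 0, 1, 2)
    λ_3+ρ ↦ (1, 0, 0, 1, 2)
    λ_4+ρ ↦ (2, 0, 0, 1, 2)
    λ_5+ρ ↦ (2, 0, 0, 1, 2)
    λ_6+ρ ↦ (3, 0, 1, 1, 0)
    λ_7+ρ ↦ (3, 0, 1, 1, 0)
    λ_8+ρ ↦ (0, 1, 1, 0, 2)
    λ_9+ρ ↦ (2, 0, 0, 1, 2)
    λ_10+ρ ↦ (1, 0, 0, 1, 2)
    λ_11+ρ ↦ (0, 1, 1, 0, 2)
    λ_12+ρ ↦ (0, 1, 1, 0, 2)
    λ_13+ρ ↦ (1, 0, 0, 1, 2)

Linkage partition of the 13 weights (4 classes, p=5):

[[1, 3, 10, 13], [2, 4, 5, 9], [6, 7], [8, 11, 12]]


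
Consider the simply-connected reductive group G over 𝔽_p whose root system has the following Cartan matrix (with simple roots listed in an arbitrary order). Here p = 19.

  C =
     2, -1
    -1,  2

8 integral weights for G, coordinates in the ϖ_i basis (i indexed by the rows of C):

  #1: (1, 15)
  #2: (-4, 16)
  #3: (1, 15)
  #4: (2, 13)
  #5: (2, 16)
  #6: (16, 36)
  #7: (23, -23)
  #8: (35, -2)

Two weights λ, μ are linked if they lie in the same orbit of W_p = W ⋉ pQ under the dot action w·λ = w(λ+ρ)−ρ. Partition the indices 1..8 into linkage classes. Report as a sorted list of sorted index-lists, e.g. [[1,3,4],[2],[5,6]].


Dynkin diagram of C (from the 2 off-diagonal −1 entries): A_2.

Alcove-folded reps (p=19, 8 weights, presented ϖ-order):

  1: (2, 16) · 2: (3, 14) · 3: (2, 16) · 4: (3, 14) · 5: (2, 16) · 6: (2, 16) · 7: (3, 14) · 8: (2, 16)

The 8 indices split into 2 linkage classes (same alcove rep ⇔ same W_19-dot-orbit):

[[1, 3, 5, 6, 8], [2, 4, 7]]


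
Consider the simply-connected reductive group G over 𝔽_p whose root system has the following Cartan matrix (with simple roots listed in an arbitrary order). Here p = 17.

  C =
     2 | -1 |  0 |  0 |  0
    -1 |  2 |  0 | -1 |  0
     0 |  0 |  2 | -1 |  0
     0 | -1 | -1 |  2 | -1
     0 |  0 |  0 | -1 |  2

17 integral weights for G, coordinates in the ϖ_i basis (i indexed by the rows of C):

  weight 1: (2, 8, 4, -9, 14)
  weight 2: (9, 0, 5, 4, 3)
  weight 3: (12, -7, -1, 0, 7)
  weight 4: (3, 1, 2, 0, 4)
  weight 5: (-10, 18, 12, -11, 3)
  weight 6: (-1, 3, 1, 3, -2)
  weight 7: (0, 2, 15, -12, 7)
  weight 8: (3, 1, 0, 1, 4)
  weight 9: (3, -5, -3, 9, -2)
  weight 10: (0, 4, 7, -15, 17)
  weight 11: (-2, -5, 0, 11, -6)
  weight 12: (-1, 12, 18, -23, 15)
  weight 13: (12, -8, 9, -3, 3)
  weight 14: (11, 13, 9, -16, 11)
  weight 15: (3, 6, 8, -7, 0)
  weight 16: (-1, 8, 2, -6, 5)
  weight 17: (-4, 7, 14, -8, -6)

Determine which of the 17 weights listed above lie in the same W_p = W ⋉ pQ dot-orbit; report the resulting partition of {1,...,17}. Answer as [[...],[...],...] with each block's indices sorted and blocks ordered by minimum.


Type D_5, rank 5, |W|=1920; reorder rows/cols to standard.

Folding the 17 weights λ_j+ρ into Ā_17 (reps in the given 5-coord order):

  λ_1 → (4, 1, 1, 2, 5)
  λ_2 → (4, 1, 3, 1, 5)
  λ_3 → (7, 1, 5, 0, 3)
  λ_4 → (4, 1, 3, 1, 5)
  λ_5 → (0, 4, 2, 3, 1)
  λ_6 → (0, 4, 2, 3, 1)
  λ_7 → (7, 1, 5, 0, 3)
  λ_8 → (4, 1, 1, 2, 5)
  λ_9 → (0, 4, 2, 3, 1)
  λ_10 → (7, 1, 5, 0, 3)
  λ_11 → (4, 1, 1, 2, 5)
  λ_12 → (0, 4, 2, 3, 1)
  λ_13 → (4, 1, 1, 2, 5)
  λ_14 → (4, 1, 3, 1, 5)
  λ_15 → (4, 1, 3, 1, 5)
  λ_16 → (0, 4, 2, 3, 1)
  λ_17 → (4, 1, 1, 2, 5)

These 17 weights hit 4 W_17-dot-orbits; sizes (5, 4, 3, 5):

[[1, 8, 11, 13, 17], [2, 4, 14, 15], [3, 7, 10], [5, 6, 9, 12, 16]]


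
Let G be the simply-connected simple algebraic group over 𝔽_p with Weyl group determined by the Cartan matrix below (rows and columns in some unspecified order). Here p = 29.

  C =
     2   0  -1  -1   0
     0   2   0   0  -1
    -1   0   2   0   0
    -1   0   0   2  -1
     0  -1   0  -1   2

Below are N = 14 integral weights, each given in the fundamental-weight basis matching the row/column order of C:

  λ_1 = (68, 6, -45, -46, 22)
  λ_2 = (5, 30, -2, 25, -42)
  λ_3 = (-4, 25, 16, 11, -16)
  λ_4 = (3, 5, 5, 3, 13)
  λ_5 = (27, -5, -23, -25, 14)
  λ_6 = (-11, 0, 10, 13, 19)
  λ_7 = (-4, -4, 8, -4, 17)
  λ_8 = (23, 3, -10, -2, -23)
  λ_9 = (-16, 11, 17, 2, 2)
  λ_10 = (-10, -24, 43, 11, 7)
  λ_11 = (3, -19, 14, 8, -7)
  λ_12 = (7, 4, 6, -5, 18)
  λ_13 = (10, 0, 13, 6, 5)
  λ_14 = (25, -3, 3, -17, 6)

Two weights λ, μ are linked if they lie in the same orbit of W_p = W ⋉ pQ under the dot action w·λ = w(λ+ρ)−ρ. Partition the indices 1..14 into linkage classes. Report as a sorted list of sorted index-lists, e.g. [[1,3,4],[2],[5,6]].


Root system A_5: the 5×5 matrix C matches after relabeling.

Ā_29 reps of the 14 weights (A_5, coords as presented):

  [1] (11, 6, 4, 4, 3)
  [2] (2, 2, 1, 3, 14)
  [3] (3, 3, 3, 3, 9)
  [4] (4, 1, 1, 4, 14)
  [5] (11, 6, 4, 4, 3)
  [6] (4, 1, 1, 4, 14)
  [7] (3, 3, 3, 3, 9)
  [8] (4, 1, 1, 4, 14)
  [9] (3, 3, 3, 3, 9)
  [10] (3, 3, 3, 3, 9)
  [11] (11, 6, 4, 4, 3)
  [12] (4, 1, 1, 4, 14)
  [13] (11, 6, 4, 4, 3)
  [14] (10, 8, 3, 5, 2)

Linkage partition of the 14 weights (5 classes, p=29):

[[1, 5, 11, 13], [2], [3, 7, 9, 10], [4, 6, 8, 12], [14]]


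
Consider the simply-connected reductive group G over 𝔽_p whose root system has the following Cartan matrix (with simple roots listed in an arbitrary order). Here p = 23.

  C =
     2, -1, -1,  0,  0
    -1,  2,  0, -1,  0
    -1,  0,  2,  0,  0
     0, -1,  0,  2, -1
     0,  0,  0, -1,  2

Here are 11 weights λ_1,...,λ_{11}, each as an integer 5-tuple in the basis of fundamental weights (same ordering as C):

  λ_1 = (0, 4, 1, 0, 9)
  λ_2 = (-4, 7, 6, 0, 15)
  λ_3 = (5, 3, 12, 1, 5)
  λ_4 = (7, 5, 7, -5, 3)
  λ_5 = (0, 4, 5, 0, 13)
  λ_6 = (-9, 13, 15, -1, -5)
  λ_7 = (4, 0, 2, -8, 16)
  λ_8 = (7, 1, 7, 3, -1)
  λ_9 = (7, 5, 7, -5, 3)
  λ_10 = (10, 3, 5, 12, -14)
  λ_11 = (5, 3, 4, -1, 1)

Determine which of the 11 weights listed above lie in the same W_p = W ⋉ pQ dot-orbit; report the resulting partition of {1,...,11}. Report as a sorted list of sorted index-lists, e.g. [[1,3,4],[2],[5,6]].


Root system A_5: the 5×5 matrix C matches after relabeling.

Alcove-folded reps (p=23, 11 weights, presented ϖ-order):

  λ_1 → (1, 5, 2, 1, 10) · λ_2 → (1, 5, 2, 1, 10) · λ_3 → (6, 4, 5, 0, 2) · λ_4 → (8, 2, 8, 4, 0) · λ_5 → (1, 5, 2, 1, 10) · λ_6 → (8, 2, 8, 4, 0) · λ_7 → (1, 5, 2, 1, 10) · λ_8 → (8, 2, 8, 4, 0) · λ_9 → (8, 2, 8, 4, 0) · λ_10 → (6, 4, 5, 0, 2) · λ_11 → (6, 4, 5, 0, 2)

Linkage partition of the 11 weights (3 classes, p=23):

[[1, 2, 5, 7], [3, 10, 11], [4, 6, 8, 9]]


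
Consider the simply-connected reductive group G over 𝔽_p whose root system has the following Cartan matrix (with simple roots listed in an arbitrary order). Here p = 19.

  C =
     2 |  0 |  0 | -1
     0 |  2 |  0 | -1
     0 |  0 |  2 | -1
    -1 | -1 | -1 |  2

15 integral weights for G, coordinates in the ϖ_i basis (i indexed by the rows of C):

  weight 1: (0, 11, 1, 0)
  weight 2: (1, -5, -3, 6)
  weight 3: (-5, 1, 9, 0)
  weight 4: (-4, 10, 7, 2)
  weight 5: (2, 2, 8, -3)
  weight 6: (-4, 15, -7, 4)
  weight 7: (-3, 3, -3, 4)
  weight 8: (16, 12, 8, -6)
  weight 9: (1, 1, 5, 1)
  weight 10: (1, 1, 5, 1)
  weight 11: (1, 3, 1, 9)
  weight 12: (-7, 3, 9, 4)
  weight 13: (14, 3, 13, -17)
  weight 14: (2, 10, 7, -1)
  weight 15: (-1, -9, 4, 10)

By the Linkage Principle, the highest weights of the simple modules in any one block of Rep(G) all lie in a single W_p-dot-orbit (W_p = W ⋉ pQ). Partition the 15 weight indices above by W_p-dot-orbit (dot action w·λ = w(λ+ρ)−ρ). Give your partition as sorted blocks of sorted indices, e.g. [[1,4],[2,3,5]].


C ↔ D_4 under row/col permutation; |W(D_4)| = 192.

λ_j+ρ reflected into Ā_19 (⟨·,θ^∨⟩≤19); 4-tuples as given:

  [1] (1, 12, 2, 1) · [2] (2, 4, 2, 1) · [3] (1, 1, 7, 2) · [4] (0, 8, 5, 3) · [5] (1, 1, 7, 2) · [6] (1, 12, 2, 1) · [7] (2, 4, 2, 1) · [8] (2, 2, 6, 2) · [9] (2, 2, 6, 2) · [10] (2, 2, 6, 2) · [11] (2, 4, 2, 1) · [12] (5, 3, 9, 1) · [13] (1, 12, 2, 1) · [14] (0, 8, 5, 3) · [15] (0, 8, 5, 3)

6 distinct reps among the 15 weights ⇒ 6 W_19-linkage classes:

[[1, 6, 13], [2, 7, 11], [3, 5], [4, 14, 15], [8, 9, 10], [12]]


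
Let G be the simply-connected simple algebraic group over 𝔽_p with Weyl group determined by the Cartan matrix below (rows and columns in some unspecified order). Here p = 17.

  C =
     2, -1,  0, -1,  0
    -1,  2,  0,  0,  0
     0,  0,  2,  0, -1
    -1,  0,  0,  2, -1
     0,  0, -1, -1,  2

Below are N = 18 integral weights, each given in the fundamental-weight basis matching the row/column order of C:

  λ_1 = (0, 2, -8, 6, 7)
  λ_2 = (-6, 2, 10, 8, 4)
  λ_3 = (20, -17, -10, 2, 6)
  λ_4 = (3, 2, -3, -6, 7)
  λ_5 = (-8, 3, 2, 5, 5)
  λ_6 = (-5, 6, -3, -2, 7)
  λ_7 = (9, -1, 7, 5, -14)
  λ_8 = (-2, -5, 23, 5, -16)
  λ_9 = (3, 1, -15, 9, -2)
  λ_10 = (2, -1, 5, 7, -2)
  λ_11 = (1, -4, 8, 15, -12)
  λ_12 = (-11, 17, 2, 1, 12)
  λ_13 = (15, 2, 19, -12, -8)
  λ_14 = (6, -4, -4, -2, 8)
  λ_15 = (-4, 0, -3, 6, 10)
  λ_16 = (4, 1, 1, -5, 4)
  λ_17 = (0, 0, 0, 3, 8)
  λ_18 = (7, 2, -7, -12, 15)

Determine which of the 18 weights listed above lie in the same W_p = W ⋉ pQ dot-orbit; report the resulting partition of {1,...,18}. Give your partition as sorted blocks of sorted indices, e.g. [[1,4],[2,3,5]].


Root system A_5: the 5×5 matrix C matches after relabeling.

Ā_17 reps of the 18 weights (A_5, coords as presented):

    1: (1, 1, 5, 7, 1)
    2: (3, 3, 3, 1, 5)
    3: (1, 2, 2, 4, 1)
    4: (1, 2, 2, 4, 1)
    5: (3, 3, 3, 1, 5)
    6: (1, 2, 2, 4, 1)
    7: (3, 0, 5, 7, 1)
    8: (1, 2, 2, 4, 1)
    9: (1, 1, 1, 4, 9)
    10: (3, 0, 5, 7, 1)
    11: (1, 1, 1, 4, 9)
    12: (1, 1, 5, 7, 1)
    13: (1, 1, 1, 4, 9)
    14: (3, 3, 3, 1, 5)
    15: (1, 1, 1, 4, 9)
    16: (1, 2, 2, 4, 1)
    17: (1, 1, 1, 4, 9)
    18: (3, 0, 5, 7, 1)

Partition of {1..18} into 5 W_17-dot-orbits:

[[1, 12], [2, 5, 14], [3, 4, 6, 8, 16], [7, 10, 18], [9, 11, 13, 15, 17]]


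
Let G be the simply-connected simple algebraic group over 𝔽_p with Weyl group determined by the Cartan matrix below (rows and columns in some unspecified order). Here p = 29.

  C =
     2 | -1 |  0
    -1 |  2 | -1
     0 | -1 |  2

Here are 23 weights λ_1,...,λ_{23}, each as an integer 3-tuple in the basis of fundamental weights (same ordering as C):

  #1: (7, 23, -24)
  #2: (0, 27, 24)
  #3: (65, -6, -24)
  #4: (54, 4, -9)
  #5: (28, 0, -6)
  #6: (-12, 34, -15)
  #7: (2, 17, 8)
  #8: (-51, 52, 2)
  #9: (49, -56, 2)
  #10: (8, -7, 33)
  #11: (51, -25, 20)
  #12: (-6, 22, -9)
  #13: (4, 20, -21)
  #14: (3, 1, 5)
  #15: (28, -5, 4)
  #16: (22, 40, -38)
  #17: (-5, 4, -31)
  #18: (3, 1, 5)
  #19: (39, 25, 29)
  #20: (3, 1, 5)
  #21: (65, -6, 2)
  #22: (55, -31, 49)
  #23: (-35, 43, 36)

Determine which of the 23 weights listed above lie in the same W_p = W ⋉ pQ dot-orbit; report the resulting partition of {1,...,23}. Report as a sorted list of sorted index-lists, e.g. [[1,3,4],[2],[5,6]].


A_3 Cartan matrix, 3 simple roots permuted; ρ=(1,1,1).

Folding the 23 weights λ_j+ρ into Ā_29 (reps in the given 3-coord order):

  1: (5, 1, 20);  2: (24, 4, 0);  3: (5, 1, 20);  4: (2, 21, 3);  5: (24, 4, 0);  6: (5, 10, 8);  7: (2, 18, 8);  8: (2, 21, 3);  9: (2, 21, 3);  10: (5, 1, 20);  11: (5, 1, 20);  12: (5, 10, 8);  13: (5, 1, 20);  14: (4, 2, 6);  15: (24, 4, 0);  16: (4, 2, 6);  17: (24, 4, 0);  18: (4, 2, 6);  19: (2, 18, 8);  20: (4, 2, 6);  21: (2, 21, 3);  22: (2, 18, 8);  23: (5, 10, 8)

These 23 weights hit 6 W_29-dot-orbits; sizes (5, 4, 4, 3, 3, 4):

[[1, 3, 10, 11, 13], [2, 5, 15, 17], [4, 8, 9, 21], [6, 12, 23], [7, 19, 22], [14, 16, 18, 20]]


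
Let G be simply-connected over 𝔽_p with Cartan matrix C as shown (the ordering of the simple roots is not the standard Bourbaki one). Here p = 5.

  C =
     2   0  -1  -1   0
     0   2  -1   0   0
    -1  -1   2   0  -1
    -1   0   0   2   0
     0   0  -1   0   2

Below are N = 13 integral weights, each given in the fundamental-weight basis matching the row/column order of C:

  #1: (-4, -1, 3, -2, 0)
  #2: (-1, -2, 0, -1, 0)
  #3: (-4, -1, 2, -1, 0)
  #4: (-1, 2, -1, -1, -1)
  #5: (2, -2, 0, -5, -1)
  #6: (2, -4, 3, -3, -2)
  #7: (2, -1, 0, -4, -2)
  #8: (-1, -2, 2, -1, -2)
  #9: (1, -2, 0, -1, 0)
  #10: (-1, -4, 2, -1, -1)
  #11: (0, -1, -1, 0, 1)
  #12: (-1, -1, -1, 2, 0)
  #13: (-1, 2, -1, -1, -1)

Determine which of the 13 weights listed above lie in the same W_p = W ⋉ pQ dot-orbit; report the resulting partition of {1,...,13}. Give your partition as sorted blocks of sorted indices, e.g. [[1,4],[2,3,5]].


Dynkin diagram of C (from the 8 off-diagonal −1 entries): D_5.

Folding the 13 weights λ_j+ρ into Ā_5 (reps in the given 5-coord order):

  1: (0, 0, 0, 3, 1);  2: (0, 1, 0, 0, 1);  3: (0, 0, 0, 3, 1);  4: (0, 3, 0, 0, 0);  5: (0, 0, 0, 3, 1);  6: (0, 1, 1, 0, 1);  7: (0, 0, 0, 3, 1);  8: (0, 1, 1, 0, 1);  9: (1, 1, 0, 0, 1);  10: (0, 3, 0, 0, 0);  11: (1, 0, 0, 1, 2);  12: (0, 0, 0, 3, 1);  13: (0, 3, 0, 0, 0)

6 distinct reps among the 13 weights ⇒ 6 W_5-linkage classes:

[[1, 3, 5, 7, 12], [2], [4, 10, 13], [6, 8], [9], [11]]


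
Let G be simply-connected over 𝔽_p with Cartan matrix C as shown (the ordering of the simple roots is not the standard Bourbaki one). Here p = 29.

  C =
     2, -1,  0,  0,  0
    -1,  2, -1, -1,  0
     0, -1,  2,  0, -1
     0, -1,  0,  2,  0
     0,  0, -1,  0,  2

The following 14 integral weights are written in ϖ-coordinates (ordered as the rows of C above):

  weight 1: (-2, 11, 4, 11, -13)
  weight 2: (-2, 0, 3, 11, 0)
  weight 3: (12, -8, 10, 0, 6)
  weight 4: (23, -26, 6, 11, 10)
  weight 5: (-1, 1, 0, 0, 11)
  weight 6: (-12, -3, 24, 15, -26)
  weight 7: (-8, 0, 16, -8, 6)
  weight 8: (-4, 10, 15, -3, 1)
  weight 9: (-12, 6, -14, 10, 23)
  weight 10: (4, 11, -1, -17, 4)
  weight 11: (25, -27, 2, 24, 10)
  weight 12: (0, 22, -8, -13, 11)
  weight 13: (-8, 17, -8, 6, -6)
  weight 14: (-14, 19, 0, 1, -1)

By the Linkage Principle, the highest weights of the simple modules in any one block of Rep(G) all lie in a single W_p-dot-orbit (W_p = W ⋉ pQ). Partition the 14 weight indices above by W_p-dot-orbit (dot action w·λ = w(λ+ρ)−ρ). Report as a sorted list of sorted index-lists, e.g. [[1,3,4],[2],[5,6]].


Cartan matrix: type D_5 (|W|=1920); un-permuting the 5 rows.

Ā_29 reps of the 14 weights (D_5, coords as presented):

  λ_1 → (1, 0, 4, 12, 1)
  λ_2 → (1, 0, 4, 12, 1)
  λ_3 → (6, 1, 4, 6, 7)
  λ_4 → (6, 1, 4, 6, 7)
  λ_5 → (0, 2, 1, 1, 12)
  λ_6 → (0, 2, 1, 1, 12)
  λ_7 → (6, 1, 4, 6, 7)
  λ_8 → (3, 0, 2, 2, 4)
  λ_9 → (6, 1, 4, 6, 7)
  λ_10 → (1, 0, 4, 12, 1)
  λ_11 → (0, 2, 1, 1, 12)
  λ_12 → (1, 0, 4, 12, 1)
  λ_13 → (6, 1, 4, 6, 7)
  λ_14 → (13, 6, 0, 2, 1)

Linkage partition of the 14 weights (5 classes, p=29):

[[1, 2, 10, 12], [3, 4, 7, 9, 13], [5, 6, 11], [8], [14]]


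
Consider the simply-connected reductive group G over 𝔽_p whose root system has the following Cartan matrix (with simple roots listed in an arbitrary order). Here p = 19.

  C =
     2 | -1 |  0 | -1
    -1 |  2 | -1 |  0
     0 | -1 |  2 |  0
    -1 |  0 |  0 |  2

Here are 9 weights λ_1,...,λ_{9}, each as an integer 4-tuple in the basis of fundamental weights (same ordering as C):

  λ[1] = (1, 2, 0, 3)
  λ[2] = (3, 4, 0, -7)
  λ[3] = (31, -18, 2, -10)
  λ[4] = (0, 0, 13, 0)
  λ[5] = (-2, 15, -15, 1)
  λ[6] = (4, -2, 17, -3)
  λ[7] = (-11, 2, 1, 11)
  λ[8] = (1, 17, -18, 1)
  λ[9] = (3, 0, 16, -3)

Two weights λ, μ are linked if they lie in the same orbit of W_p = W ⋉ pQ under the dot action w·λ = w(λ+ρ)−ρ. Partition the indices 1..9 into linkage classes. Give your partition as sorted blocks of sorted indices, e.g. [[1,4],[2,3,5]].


Root system A_4: the 4×4 matrix C matches after relabeling.

Folding the 9 weights λ_j+ρ into Ā_19 (reps in the given 4-coord order):

  1: (2, 3, 1, 4)
  2: (2, 3, 1, 4)
  3: (2, 3, 1, 4)
  4: (1, 1, 14, 1)
  5: (1, 1, 14, 1)
  6: (1, 1, 14, 1)
  7: (3, 2, 5, 2)
  8: (1, 1, 14, 1)
  9: (1, 1, 14, 1)

The 9 indices split into 3 linkage classes (same alcove rep ⇔ same W_19-dot-orbit):

[[1, 2, 3], [4, 5, 6, 8, 9], [7]]


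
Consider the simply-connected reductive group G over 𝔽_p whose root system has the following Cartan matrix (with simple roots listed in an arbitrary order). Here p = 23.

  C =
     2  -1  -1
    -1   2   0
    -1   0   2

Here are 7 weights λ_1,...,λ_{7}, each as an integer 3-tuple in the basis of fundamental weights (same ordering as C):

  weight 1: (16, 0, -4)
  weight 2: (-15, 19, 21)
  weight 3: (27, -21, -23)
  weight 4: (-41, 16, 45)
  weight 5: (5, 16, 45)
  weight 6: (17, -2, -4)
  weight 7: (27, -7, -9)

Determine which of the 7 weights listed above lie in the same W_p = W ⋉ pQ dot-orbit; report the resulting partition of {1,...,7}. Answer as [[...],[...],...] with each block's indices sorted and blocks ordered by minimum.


Cartan matrix: type A_3 (|W|=24); un-permuting the 3 rows.

Alcove-folded reps (p=23, 7 weights, presented ϖ-order):

  [1] (14, 1, 3) · [2] (14, 1, 3) · [3] (14, 1, 3) · [4] (0, 0, 17) · [5] (0, 0, 17) · [6] (14, 1, 3) · [7] (14, 1, 3)

Partition of {1..7} into 2 W_23-dot-orbits:

[[1, 2, 3, 6, 7], [4, 5]]


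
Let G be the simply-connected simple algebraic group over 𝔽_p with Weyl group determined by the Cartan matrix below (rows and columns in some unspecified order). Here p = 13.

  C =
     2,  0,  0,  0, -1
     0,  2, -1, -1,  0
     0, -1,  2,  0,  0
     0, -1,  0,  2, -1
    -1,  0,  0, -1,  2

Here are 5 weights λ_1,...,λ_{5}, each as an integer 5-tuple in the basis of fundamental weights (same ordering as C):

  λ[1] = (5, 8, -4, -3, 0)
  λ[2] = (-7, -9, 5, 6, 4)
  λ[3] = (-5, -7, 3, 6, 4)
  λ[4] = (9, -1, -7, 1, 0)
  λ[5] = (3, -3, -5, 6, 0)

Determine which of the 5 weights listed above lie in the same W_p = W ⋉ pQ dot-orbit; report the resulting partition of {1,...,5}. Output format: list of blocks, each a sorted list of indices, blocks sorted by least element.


Root system A_5: the 5×5 matrix C matches after relabeling.

Folding the 5 weights λ_j+ρ into Ā_13 (reps in the given 5-coord order):

  [1] (4, 4, 2, 1, 1)
  [2] (4, 4, 2, 1, 1)
  [3] (4, 4, 2, 1, 1)
  [4] (7, 2, 0, 1, 3)
  [5] (4, 4, 2, 1, 1)

Grouping the 5 weights by Ā_13-representative: 2 linkage classes.

[[1, 2, 3, 5], [4]]


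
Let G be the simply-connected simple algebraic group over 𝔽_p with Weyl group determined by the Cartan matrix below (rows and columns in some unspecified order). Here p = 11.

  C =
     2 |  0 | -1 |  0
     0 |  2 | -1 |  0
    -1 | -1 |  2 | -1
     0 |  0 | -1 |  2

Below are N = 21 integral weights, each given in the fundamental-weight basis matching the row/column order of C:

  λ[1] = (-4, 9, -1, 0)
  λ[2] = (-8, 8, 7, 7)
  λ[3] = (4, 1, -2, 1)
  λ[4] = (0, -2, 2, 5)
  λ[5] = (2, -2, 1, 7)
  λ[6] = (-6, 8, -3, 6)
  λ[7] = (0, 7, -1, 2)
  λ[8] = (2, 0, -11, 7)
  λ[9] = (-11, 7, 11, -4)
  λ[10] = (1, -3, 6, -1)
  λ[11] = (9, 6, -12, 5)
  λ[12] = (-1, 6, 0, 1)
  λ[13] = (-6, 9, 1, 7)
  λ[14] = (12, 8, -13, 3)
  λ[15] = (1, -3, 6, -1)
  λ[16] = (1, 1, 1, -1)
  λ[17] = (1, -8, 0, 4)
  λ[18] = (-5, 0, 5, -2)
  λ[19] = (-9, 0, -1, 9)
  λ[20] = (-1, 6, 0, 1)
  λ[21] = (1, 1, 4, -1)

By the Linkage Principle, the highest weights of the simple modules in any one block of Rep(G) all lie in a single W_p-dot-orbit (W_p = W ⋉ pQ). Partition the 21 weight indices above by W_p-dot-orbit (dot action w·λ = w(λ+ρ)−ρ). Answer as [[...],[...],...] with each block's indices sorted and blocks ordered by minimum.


Cartan matrix: type D_4 (|W|=192); un-permuting the 4 rows.

W_11-reps of the 21 weights in Ā_11 (same 4-coord order as C):

  λ_1+ρ ↦ (0, 7, 1, 2)
  λ_2+ρ ↦ (3, 1, 1, 2)
  λ_3+ρ ↦ (4, 1, 1, 1)
  λ_4+ρ ↦ (1, 1, 1, 6)
  λ_5+ρ ↦ (1, 1, 1, 6)
  λ_6+ρ ↦ (2, 2, 2, 0)
  λ_7+ρ ↦ (0, 7, 1, 2)
  λ_8+ρ ↦ (1, 1, 1, 6)
  λ_9+ρ ↦ (1, 1, 1, 6)
  λ_10+ρ ↦ (2, 2, 2, 0)
  λ_11+ρ ↦ (1, 4, 0, 5)
  λ_12+ρ ↦ (0, 7, 1, 2)
  λ_13+ρ ↦ (4, 1, 1, 1)
  λ_14+ρ ↦ (1, 1, 1, 6)
  λ_15+ρ ↦ (2, 2, 2, 0)
  λ_16+ρ ↦ (2, 2, 2, 0)
  λ_17+ρ ↦ (4, 1, 1, 1)
  λ_18+ρ ↦ (4, 1, 1, 1)
  λ_19+ρ ↦ (0, 7, 1, 2)
  λ_20+ρ ↦ (0, 7, 1, 2)
  λ_21+ρ ↦ (2, 2, 2, 0)

6 distinct reps among the 21 weights ⇒ 6 W_11-linkage classes:

[[1, 7, 12, 19, 20], [2], [3, 13, 17, 18], [4, 5, 8, 9, 14], [6, 10, 15, 16, 21], [11]]


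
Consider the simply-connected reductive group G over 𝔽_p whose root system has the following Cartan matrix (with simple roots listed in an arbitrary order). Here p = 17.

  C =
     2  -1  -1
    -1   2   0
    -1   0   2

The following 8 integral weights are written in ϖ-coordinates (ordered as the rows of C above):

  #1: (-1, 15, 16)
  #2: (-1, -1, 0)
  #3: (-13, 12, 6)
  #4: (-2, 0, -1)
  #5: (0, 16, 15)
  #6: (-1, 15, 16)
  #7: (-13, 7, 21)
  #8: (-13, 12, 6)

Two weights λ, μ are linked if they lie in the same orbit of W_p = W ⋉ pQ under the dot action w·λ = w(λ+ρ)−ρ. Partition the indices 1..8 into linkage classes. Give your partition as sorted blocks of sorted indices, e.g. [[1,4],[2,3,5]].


A_3 Cartan matrix, 3 simple roots permuted; ρ=(1,1,1).

W_17-reps of the 8 weights in Ā_17 (same 3-coord order as C):

    [1] (0, 0, 1)
    [2] (0, 0, 1)
    [3] (7, 1, 5)
    [4] (0, 0, 1)
    [5] (0, 0, 1)
    [6] (0, 0, 1)
    [7] (7, 1, 5)
    [8] (7, 1, 5)

Grouping the 8 weights by Ā_17-representative: 2 linkage classes.

[[1, 2, 4, 5, 6], [3, 7, 8]]


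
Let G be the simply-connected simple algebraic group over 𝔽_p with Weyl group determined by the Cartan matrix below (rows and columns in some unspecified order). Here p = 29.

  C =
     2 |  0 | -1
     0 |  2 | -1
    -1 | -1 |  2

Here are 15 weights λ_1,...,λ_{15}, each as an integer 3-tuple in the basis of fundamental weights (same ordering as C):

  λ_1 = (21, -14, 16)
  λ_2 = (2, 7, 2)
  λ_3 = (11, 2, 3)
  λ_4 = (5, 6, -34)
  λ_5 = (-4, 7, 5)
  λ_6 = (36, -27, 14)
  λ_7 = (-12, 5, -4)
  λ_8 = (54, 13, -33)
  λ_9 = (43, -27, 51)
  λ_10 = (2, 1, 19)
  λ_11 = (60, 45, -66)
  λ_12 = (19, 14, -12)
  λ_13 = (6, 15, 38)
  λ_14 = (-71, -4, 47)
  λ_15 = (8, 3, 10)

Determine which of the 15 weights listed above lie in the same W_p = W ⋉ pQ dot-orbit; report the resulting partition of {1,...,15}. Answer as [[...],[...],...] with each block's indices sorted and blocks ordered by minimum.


Dynkin diagram of C (from the 4 off-diagonal −1 entries): A_3.

Ā_29 reps of the 15 weights (A_3, coords as presented):

  1: (12, 3, 4)
  2: (3, 8, 3)
  3: (12, 3, 4)
  4: (3, 2, 20)
  5: (3, 8, 3)
  6: (3, 8, 3)
  7: (3, 8, 3)
  8: (3, 8, 3)
  9: (3, 9, 14)
  10: (3, 2, 20)
  11: (12, 3, 4)
  12: (9, 4, 11)
  13: (12, 3, 4)
  14: (12, 3, 4)
  15: (9, 4, 11)

Grouping the 15 weights by Ā_29-representative: 5 linkage classes.

[[1, 3, 11, 13, 14], [2, 5, 6, 7, 8], [4, 10], [9], [12, 15]]


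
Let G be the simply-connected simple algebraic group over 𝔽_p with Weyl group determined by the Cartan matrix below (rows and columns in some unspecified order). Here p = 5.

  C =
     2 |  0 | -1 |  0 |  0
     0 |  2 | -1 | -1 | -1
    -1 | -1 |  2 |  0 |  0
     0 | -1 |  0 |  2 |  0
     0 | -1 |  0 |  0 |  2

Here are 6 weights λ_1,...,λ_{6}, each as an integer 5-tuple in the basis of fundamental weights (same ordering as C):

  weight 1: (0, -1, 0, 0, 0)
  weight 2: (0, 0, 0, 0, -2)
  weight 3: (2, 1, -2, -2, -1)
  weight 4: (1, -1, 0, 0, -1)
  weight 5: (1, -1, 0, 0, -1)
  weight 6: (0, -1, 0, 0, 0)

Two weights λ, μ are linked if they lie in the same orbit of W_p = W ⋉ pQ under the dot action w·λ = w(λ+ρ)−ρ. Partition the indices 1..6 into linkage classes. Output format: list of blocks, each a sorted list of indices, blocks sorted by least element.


Type D_5, rank 5, |W|=1920; reorder rows/cols to standard.

Alcove-folded reps (p=5, 6 weights, presented ϖ-order):

    λ_1 → (1, 0, 1, 1, 1)
    λ_2 → (1, 0, 1, 1, 1)
    λ_3 → (2, 0, 1, 1, 0)
    λ_4 → (2, 0, 1, 1, 0)
    λ_5 → (2, 0, 1, 1, 0)
    λ_6 → (1, 0, 1, 1, 1)

Grouping the 6 weights by Ā_5-representative: 2 linkage classes.

[[1, 2, 6], [3, 4, 5]]


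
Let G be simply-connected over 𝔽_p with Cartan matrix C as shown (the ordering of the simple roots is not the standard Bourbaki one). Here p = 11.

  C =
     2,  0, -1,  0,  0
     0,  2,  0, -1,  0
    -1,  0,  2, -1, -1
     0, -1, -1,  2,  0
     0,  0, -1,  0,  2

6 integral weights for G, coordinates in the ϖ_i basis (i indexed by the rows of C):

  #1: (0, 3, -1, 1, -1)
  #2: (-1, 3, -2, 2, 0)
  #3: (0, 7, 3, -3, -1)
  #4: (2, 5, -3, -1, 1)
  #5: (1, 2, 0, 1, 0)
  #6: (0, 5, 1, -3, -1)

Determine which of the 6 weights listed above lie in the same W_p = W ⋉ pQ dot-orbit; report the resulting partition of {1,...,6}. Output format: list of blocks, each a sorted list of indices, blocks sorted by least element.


Cartan matrix: type D_5 (|W|=1920); un-permuting the 5 rows.

Alcove-folded reps (p=11, 6 weights, presented ϖ-order):

  λ_1 → (1, 4, 0, 2, 0);  λ_2 → (1, 4, 0, 2, 0);  λ_3 → (1, 4, 0, 2, 0);  λ_4 → (1, 4, 0, 2, 0);  λ_5 → (2, 3, 1, 1, 1);  λ_6 → (1, 4, 0, 2, 0)

Grouping the 6 weights by Ā_11-representative: 2 linkage classes.

[[1, 2, 3, 4, 6], [5]]


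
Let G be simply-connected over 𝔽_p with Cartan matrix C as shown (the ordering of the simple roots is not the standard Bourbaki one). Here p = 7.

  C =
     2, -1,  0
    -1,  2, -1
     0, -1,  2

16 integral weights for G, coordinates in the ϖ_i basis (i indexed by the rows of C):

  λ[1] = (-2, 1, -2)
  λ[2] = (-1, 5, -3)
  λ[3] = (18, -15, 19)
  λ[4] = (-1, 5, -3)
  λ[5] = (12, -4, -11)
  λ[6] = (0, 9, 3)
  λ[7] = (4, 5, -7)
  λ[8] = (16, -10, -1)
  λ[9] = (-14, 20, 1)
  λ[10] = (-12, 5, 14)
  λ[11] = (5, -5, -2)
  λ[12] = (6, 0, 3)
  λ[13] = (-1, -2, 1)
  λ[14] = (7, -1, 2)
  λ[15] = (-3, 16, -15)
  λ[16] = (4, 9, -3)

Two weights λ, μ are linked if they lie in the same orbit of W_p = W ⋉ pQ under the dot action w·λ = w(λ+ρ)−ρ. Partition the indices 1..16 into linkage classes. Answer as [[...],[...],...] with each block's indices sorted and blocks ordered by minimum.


Root system A_3: the 3×3 matrix C matches after relabeling.

Each λ_j+ρ reduced to Ā_7; 3-tuples below use C's row order:

  [1] (1, 0, 1)
  [2] (0, 4, 2)
  [3] (1, 0, 2)
  [4] (0, 4, 2)
  [5] (3, 1, 0)
  [6] (3, 1, 0)
  [7] (1, 0, 2)
  [8] (1, 0, 2)
  [9] (1, 0, 2)
  [10] (0, 4, 2)
  [11] (1, 1, 4)
  [12] (2, 0, 1)
  [13] (1, 0, 1)
  [14] (3, 1, 0)
  [15] (0, 4, 2)
  [16] (1, 1, 4)

The 16 indices split into 6 linkage classes (same alcove rep ⇔ same W_7-dot-orbit):

[[1, 13], [2, 4, 10, 15], [3, 7, 8, 9], [5, 6, 14], [11, 16], [12]]


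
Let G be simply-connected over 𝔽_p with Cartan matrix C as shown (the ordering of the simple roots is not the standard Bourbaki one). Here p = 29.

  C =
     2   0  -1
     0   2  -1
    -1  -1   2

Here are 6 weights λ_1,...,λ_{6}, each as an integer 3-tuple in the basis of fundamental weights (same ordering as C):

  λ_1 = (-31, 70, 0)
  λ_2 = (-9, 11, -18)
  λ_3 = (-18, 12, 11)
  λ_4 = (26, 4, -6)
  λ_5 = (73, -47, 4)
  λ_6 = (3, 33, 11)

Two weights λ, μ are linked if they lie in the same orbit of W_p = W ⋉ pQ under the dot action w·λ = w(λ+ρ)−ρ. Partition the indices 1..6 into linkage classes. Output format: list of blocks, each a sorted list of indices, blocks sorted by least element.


A_3 Cartan matrix, 3 simple roots permuted; ρ=(1,1,1).

Folding the 6 weights λ_j+ρ into Ā_29 (reps in the given 3-coord order):

    λ_1 → (15, 0, 1)
    λ_2 → (12, 8, 5)
    λ_3 → (12, 8, 5)
    λ_4 → (22, 0, 5)
    λ_5 → (12, 8, 5)
    λ_6 → (12, 8, 5)

Grouping the 6 weights by Ā_29-representative: 3 linkage classes.

[[1], [2, 3, 5, 6], [4]]


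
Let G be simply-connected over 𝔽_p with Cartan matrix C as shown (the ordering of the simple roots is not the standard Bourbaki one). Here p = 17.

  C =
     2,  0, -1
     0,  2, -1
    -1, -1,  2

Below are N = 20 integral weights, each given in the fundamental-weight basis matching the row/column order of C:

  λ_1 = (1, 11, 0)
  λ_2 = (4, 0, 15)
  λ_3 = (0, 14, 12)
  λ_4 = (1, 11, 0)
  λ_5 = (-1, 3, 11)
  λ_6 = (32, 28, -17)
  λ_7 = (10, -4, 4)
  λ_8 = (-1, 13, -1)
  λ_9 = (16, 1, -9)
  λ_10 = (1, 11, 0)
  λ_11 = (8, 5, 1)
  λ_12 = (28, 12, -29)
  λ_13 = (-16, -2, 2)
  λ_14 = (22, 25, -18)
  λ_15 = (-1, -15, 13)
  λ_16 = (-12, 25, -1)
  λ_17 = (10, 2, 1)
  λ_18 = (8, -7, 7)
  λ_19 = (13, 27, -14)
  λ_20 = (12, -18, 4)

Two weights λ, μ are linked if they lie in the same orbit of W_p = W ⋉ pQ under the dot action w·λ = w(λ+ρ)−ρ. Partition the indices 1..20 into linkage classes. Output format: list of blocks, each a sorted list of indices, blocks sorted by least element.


Root system A_3: the 3×3 matrix C matches after relabeling.

W_17-reps of the 20 weights in Ā_17 (same 3-coord order as C):

  λ_1 → (2, 12, 1) · λ_2 → (0, 4, 12) · λ_3 → (11, 3, 2) · λ_4 → (2, 12, 1) · λ_5 → (0, 4, 12) · λ_6 → (0, 4, 12) · λ_7 → (11, 3, 2) · λ_8 → (0, 14, 0) · λ_9 → (9, 6, 2) · λ_10 → (2, 12, 1) · λ_11 → (9, 6, 2) · λ_12 → (11, 3, 2) · λ_13 → (2, 12, 1) · λ_14 → (9, 6, 2) · λ_15 → (0, 14, 0) · λ_16 → (9, 6, 2) · λ_17 → (11, 3, 2) · λ_18 → (9, 6, 2) · λ_19 → (11, 3, 2) · λ_20 → (0, 4, 12)

The 20 indices split into 5 linkage classes (same alcove rep ⇔ same W_17-dot-orbit):

[[1, 4, 10, 13], [2, 5, 6, 20], [3, 7, 12, 17, 19], [8, 15], [9, 11, 14, 16, 18]]


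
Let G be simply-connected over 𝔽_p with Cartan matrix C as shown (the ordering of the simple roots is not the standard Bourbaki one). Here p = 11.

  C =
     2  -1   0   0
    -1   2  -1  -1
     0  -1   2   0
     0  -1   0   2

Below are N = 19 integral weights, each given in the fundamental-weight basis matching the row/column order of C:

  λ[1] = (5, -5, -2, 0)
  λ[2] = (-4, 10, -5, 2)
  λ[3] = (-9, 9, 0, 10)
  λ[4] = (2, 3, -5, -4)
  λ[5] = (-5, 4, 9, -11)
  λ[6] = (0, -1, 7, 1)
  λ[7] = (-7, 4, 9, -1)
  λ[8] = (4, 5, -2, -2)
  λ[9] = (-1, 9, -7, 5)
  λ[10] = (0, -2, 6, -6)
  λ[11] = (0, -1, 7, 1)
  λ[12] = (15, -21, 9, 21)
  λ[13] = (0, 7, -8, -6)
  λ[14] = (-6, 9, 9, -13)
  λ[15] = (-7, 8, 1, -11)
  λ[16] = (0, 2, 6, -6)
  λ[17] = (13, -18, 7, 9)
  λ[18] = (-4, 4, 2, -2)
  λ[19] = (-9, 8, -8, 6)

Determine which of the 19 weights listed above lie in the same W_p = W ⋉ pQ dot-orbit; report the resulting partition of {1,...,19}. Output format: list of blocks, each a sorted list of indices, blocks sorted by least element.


C ↔ D_4 under row/col permutation; |W(D_4)| = 192.

Folding the 19 weights λ_j+ρ into Ā_11 (reps in the given 4-coord order):

  λ_1 → (2, 1, 1, 1) · λ_2 → (0, 3, 1, 0) · λ_3 → (1, 0, 8, 2) · λ_4 → (0, 3, 1, 0) · λ_5 → (5, 0, 1, 1) · λ_6 → (1, 0, 8, 2) · λ_7 → (1, 1, 5, 3) · λ_8 → (5, 0, 1, 1) · λ_9 → (5, 0, 1, 1) · λ_10 → (5, 0, 1, 1) · λ_11 → (1, 0, 8, 2) · λ_12 → (1, 1, 5, 3) · λ_13 → (3, 1, 3, 1) · λ_14 → (2, 1, 1, 1) · λ_15 → (1, 1, 5, 3) · λ_16 → (1, 1, 5, 3) · λ_17 → (3, 1, 3, 1) · λ_18 → (3, 1, 3, 1) · λ_19 → (2, 1, 1, 1)

These 19 weights hit 6 W_11-dot-orbits; sizes (3, 2, 3, 4, 4, 3):

[[1, 14, 19], [2, 4], [3, 6, 11], [5, 8, 9, 10], [7, 12, 15, 16], [13, 17, 18]]


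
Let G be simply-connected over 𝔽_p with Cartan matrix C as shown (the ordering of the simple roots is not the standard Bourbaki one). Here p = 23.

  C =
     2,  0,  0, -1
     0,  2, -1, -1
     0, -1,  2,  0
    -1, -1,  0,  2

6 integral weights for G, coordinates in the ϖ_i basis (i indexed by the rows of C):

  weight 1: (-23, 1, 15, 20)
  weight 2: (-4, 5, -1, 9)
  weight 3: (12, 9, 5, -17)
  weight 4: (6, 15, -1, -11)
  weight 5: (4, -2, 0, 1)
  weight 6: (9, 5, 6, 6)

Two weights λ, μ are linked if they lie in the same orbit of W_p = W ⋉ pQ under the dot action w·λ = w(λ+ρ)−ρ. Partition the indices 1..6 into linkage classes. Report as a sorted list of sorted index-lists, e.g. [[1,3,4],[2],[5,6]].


Root system A_4: the 4×4 matrix C matches after relabeling.

Ā_23 reps of the 6 weights (A_4, coords as presented):

    λ_1 → (5, 1, 0, 1)
    λ_2 → (3, 6, 0, 7)
    λ_3 → (3, 6, 0, 7)
    λ_4 → (3, 6, 0, 7)
    λ_5 → (5, 1, 0, 1)
    λ_6 → (3, 6, 0, 7)

The 6 indices split into 2 linkage classes (same alcove rep ⇔ same W_23-dot-orbit):

[[1, 5], [2, 3, 4, 6]]


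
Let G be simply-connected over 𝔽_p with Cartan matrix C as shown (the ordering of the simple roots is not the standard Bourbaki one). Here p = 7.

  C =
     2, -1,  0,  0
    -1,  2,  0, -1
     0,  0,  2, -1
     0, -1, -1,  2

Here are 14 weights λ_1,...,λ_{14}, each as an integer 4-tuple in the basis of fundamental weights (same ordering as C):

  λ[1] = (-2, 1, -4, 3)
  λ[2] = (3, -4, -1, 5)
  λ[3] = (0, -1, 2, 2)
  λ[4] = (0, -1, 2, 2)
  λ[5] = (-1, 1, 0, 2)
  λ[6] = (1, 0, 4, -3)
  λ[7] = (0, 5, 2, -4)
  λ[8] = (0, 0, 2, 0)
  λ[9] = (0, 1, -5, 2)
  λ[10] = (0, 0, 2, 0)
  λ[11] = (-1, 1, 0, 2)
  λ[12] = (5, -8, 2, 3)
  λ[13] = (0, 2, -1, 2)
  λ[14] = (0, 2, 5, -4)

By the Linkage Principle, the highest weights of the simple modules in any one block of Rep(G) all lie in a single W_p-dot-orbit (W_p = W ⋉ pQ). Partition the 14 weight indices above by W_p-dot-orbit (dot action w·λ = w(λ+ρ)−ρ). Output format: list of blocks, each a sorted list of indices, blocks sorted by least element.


Root system A_4: the 4×4 matrix C matches after relabeling.

Ā_7 reps of the 14 weights (A_4, coords as presented):

  λ_1+ρ ↦ (1, 1, 3, 1)
  λ_2+ρ ↦ (1, 3, 0, 3)
  λ_3+ρ ↦ (1, 0, 3, 3)
  λ_4+ρ ↦ (1, 0, 3, 3)
  λ_5+ρ ↦ (0, 2, 1, 3)
  λ_6+ρ ↦ (1, 1, 3, 1)
  λ_7+ρ ↦ (1, 3, 0, 3)
  λ_8+ρ ↦ (1, 1, 3, 1)
  λ_9+ρ ↦ (1, 1, 3, 1)
  λ_10+ρ ↦ (1, 1, 3, 1)
  λ_11+ρ ↦ (0, 2, 1, 3)
  λ_12+ρ ↦ (1, 3, 0, 3)
  λ_13+ρ ↦ (1, 3, 0, 3)
  λ_14+ρ ↦ (1, 0, 3, 3)

Grouping the 14 weights by Ā_7-representative: 4 linkage classes.

[[1, 6, 8, 9, 10], [2, 7, 12, 13], [3, 4, 14], [5, 11]]


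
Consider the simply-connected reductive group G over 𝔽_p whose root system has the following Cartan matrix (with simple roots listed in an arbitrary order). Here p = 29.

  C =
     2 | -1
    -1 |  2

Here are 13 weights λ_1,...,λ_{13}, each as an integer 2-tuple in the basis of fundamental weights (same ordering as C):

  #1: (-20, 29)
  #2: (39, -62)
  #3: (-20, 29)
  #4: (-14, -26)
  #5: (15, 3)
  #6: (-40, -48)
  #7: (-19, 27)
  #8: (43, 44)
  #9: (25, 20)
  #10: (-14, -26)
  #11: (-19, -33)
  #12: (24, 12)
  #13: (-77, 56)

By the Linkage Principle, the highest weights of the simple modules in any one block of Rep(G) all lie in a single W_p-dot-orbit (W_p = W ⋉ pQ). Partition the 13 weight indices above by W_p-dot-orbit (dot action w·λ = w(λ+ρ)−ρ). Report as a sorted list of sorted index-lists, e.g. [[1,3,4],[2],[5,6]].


C ↔ A_2 under row/col permutation; |W(A_2)| = 6.

λ_j+ρ reflected into Ā_29 (⟨·,θ^∨⟩≤29); 2-tuples as given:

  λ_1+ρ ↦ (18, 10)
  λ_2+ρ ↦ (8, 3)
  λ_3+ρ ↦ (18, 10)
  λ_4+ρ ↦ (16, 4)
  λ_5+ρ ↦ (16, 4)
  λ_6+ρ ↦ (18, 10)
  λ_7+ρ ↦ (18, 10)
  λ_8+ρ ↦ (13, 14)
  λ_9+ρ ↦ (8, 3)
  λ_10+ρ ↦ (16, 4)
  λ_11+ρ ↦ (8, 3)
  λ_12+ρ ↦ (16, 4)
  λ_13+ρ ↦ (18, 10)

4 distinct reps among the 13 weights ⇒ 4 W_29-linkage classes:

[[1, 3, 6, 7, 13], [2, 9, 11], [4, 5, 10, 12], [8]]


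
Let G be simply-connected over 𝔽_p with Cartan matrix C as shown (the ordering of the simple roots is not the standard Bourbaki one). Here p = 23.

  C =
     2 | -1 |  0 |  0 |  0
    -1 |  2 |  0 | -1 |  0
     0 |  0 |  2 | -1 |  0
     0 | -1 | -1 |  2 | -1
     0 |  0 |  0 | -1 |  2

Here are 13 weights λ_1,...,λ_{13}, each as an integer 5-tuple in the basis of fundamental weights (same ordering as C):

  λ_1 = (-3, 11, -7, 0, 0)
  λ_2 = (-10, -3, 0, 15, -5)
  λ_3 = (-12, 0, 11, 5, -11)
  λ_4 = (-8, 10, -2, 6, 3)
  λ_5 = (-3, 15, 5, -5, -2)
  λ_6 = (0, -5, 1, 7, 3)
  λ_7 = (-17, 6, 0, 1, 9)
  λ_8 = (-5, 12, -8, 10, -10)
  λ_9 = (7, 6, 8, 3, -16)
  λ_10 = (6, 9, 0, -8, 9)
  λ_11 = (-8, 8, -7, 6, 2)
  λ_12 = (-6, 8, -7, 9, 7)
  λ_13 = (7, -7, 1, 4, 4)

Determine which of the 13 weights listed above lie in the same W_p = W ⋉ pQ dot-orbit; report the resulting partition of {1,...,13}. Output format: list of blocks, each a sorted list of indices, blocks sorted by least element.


Cartan matrix: type D_5 (|W|=1920); un-permuting the 5 rows.

Ā_23 reps of the 13 weights (D_5, coords as presented):

  [1] (2, 5, 1, 1, 4)
  [2] (2, 5, 1, 1, 4)
  [3] (3, 1, 2, 4, 4)
  [4] (2, 5, 1, 1, 4)
  [5] (2, 5, 1, 1, 4)
  [6] (3, 1, 2, 4, 4)
  [7] (7, 2, 6, 1, 3)
  [8] (3, 1, 2, 4, 4)
  [9] (3, 1, 2, 4, 4)
  [10] (7, 2, 6, 1, 3)
  [11] (7, 2, 6, 1, 3)
  [12] (3, 1, 2, 4, 4)
  [13] (2, 5, 1, 1, 4)

The 13 indices split into 3 linkage classes (same alcove rep ⇔ same W_23-dot-orbit):

[[1, 2, 4, 5, 13], [3, 6, 8, 9, 12], [7, 10, 11]]
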